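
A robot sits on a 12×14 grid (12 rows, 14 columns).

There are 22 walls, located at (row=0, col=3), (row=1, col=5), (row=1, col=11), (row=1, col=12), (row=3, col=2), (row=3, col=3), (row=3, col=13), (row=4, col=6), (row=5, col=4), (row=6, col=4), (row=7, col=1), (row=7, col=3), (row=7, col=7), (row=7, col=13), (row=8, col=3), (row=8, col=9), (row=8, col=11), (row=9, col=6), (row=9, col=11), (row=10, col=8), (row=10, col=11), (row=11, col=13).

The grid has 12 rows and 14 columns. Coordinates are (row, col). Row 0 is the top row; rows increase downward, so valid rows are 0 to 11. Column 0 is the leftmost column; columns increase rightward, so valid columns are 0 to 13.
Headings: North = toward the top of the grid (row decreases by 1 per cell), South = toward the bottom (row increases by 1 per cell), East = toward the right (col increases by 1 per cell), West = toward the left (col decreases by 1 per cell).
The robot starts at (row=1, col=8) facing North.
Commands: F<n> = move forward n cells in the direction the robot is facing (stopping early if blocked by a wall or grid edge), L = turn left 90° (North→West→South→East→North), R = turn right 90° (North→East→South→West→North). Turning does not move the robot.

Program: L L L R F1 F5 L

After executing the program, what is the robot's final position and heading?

Start: (row=1, col=8), facing North
  L: turn left, now facing West
  L: turn left, now facing South
  L: turn left, now facing East
  R: turn right, now facing South
  F1: move forward 1, now at (row=2, col=8)
  F5: move forward 5, now at (row=7, col=8)
  L: turn left, now facing East
Final: (row=7, col=8), facing East

Answer: Final position: (row=7, col=8), facing East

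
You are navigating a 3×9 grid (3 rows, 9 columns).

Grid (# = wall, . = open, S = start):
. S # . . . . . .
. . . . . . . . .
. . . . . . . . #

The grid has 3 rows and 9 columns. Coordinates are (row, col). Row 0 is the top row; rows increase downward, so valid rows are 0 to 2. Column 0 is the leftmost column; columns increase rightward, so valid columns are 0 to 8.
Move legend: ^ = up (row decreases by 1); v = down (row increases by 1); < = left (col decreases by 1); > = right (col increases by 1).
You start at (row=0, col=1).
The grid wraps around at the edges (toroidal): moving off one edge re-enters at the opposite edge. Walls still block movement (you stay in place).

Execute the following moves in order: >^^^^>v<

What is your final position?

Answer: Final position: (row=2, col=1)

Derivation:
Start: (row=0, col=1)
  > (right): blocked, stay at (row=0, col=1)
  ^ (up): (row=0, col=1) -> (row=2, col=1)
  ^ (up): (row=2, col=1) -> (row=1, col=1)
  ^ (up): (row=1, col=1) -> (row=0, col=1)
  ^ (up): (row=0, col=1) -> (row=2, col=1)
  > (right): (row=2, col=1) -> (row=2, col=2)
  v (down): blocked, stay at (row=2, col=2)
  < (left): (row=2, col=2) -> (row=2, col=1)
Final: (row=2, col=1)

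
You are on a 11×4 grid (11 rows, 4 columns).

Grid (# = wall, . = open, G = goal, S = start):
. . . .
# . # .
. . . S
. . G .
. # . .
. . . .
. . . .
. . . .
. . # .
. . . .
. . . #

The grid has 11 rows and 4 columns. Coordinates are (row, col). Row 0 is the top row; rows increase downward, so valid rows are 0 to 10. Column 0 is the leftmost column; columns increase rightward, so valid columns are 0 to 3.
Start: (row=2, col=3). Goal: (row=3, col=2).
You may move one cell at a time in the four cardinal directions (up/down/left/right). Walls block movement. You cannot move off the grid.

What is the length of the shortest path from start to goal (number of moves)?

BFS from (row=2, col=3) until reaching (row=3, col=2):
  Distance 0: (row=2, col=3)
  Distance 1: (row=1, col=3), (row=2, col=2), (row=3, col=3)
  Distance 2: (row=0, col=3), (row=2, col=1), (row=3, col=2), (row=4, col=3)  <- goal reached here
One shortest path (2 moves): (row=2, col=3) -> (row=2, col=2) -> (row=3, col=2)

Answer: Shortest path length: 2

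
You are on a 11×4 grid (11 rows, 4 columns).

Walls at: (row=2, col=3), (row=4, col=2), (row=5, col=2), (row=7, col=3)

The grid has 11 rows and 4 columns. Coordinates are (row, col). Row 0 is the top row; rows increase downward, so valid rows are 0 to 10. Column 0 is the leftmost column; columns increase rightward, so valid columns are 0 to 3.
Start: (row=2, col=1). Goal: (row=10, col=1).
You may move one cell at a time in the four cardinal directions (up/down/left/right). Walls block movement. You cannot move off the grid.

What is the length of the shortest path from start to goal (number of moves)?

Answer: Shortest path length: 8

Derivation:
BFS from (row=2, col=1) until reaching (row=10, col=1):
  Distance 0: (row=2, col=1)
  Distance 1: (row=1, col=1), (row=2, col=0), (row=2, col=2), (row=3, col=1)
  Distance 2: (row=0, col=1), (row=1, col=0), (row=1, col=2), (row=3, col=0), (row=3, col=2), (row=4, col=1)
  Distance 3: (row=0, col=0), (row=0, col=2), (row=1, col=3), (row=3, col=3), (row=4, col=0), (row=5, col=1)
  Distance 4: (row=0, col=3), (row=4, col=3), (row=5, col=0), (row=6, col=1)
  Distance 5: (row=5, col=3), (row=6, col=0), (row=6, col=2), (row=7, col=1)
  Distance 6: (row=6, col=3), (row=7, col=0), (row=7, col=2), (row=8, col=1)
  Distance 7: (row=8, col=0), (row=8, col=2), (row=9, col=1)
  Distance 8: (row=8, col=3), (row=9, col=0), (row=9, col=2), (row=10, col=1)  <- goal reached here
One shortest path (8 moves): (row=2, col=1) -> (row=3, col=1) -> (row=4, col=1) -> (row=5, col=1) -> (row=6, col=1) -> (row=7, col=1) -> (row=8, col=1) -> (row=9, col=1) -> (row=10, col=1)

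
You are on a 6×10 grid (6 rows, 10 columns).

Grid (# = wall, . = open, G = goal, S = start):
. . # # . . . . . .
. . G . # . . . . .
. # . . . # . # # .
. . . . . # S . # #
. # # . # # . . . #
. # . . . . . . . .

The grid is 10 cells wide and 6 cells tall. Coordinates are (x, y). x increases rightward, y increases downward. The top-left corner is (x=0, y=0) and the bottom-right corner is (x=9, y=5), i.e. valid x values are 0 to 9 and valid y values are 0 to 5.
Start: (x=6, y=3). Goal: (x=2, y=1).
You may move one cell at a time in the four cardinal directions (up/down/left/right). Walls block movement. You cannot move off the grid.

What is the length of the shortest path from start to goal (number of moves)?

BFS from (x=6, y=3) until reaching (x=2, y=1):
  Distance 0: (x=6, y=3)
  Distance 1: (x=6, y=2), (x=7, y=3), (x=6, y=4)
  Distance 2: (x=6, y=1), (x=7, y=4), (x=6, y=5)
  Distance 3: (x=6, y=0), (x=5, y=1), (x=7, y=1), (x=8, y=4), (x=5, y=5), (x=7, y=5)
  Distance 4: (x=5, y=0), (x=7, y=0), (x=8, y=1), (x=4, y=5), (x=8, y=5)
  Distance 5: (x=4, y=0), (x=8, y=0), (x=9, y=1), (x=3, y=5), (x=9, y=5)
  Distance 6: (x=9, y=0), (x=9, y=2), (x=3, y=4), (x=2, y=5)
  Distance 7: (x=3, y=3)
  Distance 8: (x=3, y=2), (x=2, y=3), (x=4, y=3)
  Distance 9: (x=3, y=1), (x=2, y=2), (x=4, y=2), (x=1, y=3)
  Distance 10: (x=2, y=1), (x=0, y=3)  <- goal reached here
One shortest path (10 moves): (x=6, y=3) -> (x=6, y=4) -> (x=6, y=5) -> (x=5, y=5) -> (x=4, y=5) -> (x=3, y=5) -> (x=3, y=4) -> (x=3, y=3) -> (x=2, y=3) -> (x=2, y=2) -> (x=2, y=1)

Answer: Shortest path length: 10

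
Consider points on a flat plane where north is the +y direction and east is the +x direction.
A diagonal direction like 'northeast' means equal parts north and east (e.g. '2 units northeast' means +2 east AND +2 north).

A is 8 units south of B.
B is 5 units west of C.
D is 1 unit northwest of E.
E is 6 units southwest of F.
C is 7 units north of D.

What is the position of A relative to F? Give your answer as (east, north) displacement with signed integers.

Place F at the origin (east=0, north=0).
  E is 6 units southwest of F: delta (east=-6, north=-6); E at (east=-6, north=-6).
  D is 1 unit northwest of E: delta (east=-1, north=+1); D at (east=-7, north=-5).
  C is 7 units north of D: delta (east=+0, north=+7); C at (east=-7, north=2).
  B is 5 units west of C: delta (east=-5, north=+0); B at (east=-12, north=2).
  A is 8 units south of B: delta (east=+0, north=-8); A at (east=-12, north=-6).
Therefore A relative to F: (east=-12, north=-6).

Answer: A is at (east=-12, north=-6) relative to F.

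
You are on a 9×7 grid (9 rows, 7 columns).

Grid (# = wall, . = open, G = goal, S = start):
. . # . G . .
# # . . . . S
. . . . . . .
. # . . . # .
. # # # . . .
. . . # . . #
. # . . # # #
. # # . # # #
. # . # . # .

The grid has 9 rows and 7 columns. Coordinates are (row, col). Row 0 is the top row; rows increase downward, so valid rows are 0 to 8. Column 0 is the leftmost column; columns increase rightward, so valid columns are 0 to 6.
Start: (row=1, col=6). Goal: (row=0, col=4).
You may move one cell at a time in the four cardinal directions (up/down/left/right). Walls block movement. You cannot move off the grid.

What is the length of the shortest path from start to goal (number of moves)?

BFS from (row=1, col=6) until reaching (row=0, col=4):
  Distance 0: (row=1, col=6)
  Distance 1: (row=0, col=6), (row=1, col=5), (row=2, col=6)
  Distance 2: (row=0, col=5), (row=1, col=4), (row=2, col=5), (row=3, col=6)
  Distance 3: (row=0, col=4), (row=1, col=3), (row=2, col=4), (row=4, col=6)  <- goal reached here
One shortest path (3 moves): (row=1, col=6) -> (row=1, col=5) -> (row=1, col=4) -> (row=0, col=4)

Answer: Shortest path length: 3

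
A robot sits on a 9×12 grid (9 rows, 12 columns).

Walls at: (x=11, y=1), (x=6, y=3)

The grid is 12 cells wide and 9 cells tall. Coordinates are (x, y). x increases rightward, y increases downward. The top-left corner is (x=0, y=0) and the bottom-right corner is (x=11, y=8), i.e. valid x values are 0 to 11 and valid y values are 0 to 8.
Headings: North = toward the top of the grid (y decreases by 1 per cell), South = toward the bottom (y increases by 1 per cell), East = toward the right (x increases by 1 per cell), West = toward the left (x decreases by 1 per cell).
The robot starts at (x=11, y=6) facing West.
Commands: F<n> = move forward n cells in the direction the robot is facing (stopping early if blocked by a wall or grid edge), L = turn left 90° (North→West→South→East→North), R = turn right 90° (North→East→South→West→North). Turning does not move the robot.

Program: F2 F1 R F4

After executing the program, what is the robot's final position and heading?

Answer: Final position: (x=8, y=2), facing North

Derivation:
Start: (x=11, y=6), facing West
  F2: move forward 2, now at (x=9, y=6)
  F1: move forward 1, now at (x=8, y=6)
  R: turn right, now facing North
  F4: move forward 4, now at (x=8, y=2)
Final: (x=8, y=2), facing North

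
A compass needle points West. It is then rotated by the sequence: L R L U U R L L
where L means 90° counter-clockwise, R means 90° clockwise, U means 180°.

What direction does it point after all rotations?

Start: West
  L (left (90° counter-clockwise)) -> South
  R (right (90° clockwise)) -> West
  L (left (90° counter-clockwise)) -> South
  U (U-turn (180°)) -> North
  U (U-turn (180°)) -> South
  R (right (90° clockwise)) -> West
  L (left (90° counter-clockwise)) -> South
  L (left (90° counter-clockwise)) -> East
Final: East

Answer: Final heading: East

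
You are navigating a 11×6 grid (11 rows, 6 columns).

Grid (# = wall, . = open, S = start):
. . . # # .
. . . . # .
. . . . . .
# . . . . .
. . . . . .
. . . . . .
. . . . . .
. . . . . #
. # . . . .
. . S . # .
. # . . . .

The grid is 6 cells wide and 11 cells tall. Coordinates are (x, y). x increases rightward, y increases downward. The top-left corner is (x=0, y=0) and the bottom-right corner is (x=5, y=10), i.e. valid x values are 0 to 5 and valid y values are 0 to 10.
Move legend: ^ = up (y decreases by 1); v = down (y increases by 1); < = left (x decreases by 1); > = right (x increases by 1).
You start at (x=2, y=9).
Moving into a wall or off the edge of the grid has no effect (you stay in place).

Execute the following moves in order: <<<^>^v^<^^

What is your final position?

Start: (x=2, y=9)
  < (left): (x=2, y=9) -> (x=1, y=9)
  < (left): (x=1, y=9) -> (x=0, y=9)
  < (left): blocked, stay at (x=0, y=9)
  ^ (up): (x=0, y=9) -> (x=0, y=8)
  > (right): blocked, stay at (x=0, y=8)
  ^ (up): (x=0, y=8) -> (x=0, y=7)
  v (down): (x=0, y=7) -> (x=0, y=8)
  ^ (up): (x=0, y=8) -> (x=0, y=7)
  < (left): blocked, stay at (x=0, y=7)
  ^ (up): (x=0, y=7) -> (x=0, y=6)
  ^ (up): (x=0, y=6) -> (x=0, y=5)
Final: (x=0, y=5)

Answer: Final position: (x=0, y=5)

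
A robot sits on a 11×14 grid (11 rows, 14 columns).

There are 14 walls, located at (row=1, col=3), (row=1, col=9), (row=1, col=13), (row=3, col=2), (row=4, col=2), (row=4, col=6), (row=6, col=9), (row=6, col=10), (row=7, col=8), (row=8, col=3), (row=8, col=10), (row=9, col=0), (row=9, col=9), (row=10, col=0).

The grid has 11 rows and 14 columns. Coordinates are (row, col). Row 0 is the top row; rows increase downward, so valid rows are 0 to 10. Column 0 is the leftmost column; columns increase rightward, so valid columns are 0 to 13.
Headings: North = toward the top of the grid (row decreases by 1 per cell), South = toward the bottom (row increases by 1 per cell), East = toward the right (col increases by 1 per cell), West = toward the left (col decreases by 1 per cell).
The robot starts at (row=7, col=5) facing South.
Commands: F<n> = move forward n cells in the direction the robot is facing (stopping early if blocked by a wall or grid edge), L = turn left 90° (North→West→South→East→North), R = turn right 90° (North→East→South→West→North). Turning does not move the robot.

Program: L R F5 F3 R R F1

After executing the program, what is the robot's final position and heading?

Answer: Final position: (row=9, col=5), facing North

Derivation:
Start: (row=7, col=5), facing South
  L: turn left, now facing East
  R: turn right, now facing South
  F5: move forward 3/5 (blocked), now at (row=10, col=5)
  F3: move forward 0/3 (blocked), now at (row=10, col=5)
  R: turn right, now facing West
  R: turn right, now facing North
  F1: move forward 1, now at (row=9, col=5)
Final: (row=9, col=5), facing North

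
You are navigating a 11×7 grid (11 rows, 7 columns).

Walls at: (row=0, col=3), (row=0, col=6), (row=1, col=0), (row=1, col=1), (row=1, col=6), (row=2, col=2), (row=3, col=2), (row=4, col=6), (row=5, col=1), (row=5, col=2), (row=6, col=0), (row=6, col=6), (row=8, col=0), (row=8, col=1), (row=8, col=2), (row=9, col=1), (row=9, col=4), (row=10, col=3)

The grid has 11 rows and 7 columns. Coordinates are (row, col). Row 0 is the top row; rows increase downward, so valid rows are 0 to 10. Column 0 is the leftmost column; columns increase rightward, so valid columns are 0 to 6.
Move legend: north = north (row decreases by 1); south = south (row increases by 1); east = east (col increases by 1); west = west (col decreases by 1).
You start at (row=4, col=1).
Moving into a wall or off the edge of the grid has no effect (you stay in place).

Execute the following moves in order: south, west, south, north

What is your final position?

Start: (row=4, col=1)
  south (south): blocked, stay at (row=4, col=1)
  west (west): (row=4, col=1) -> (row=4, col=0)
  south (south): (row=4, col=0) -> (row=5, col=0)
  north (north): (row=5, col=0) -> (row=4, col=0)
Final: (row=4, col=0)

Answer: Final position: (row=4, col=0)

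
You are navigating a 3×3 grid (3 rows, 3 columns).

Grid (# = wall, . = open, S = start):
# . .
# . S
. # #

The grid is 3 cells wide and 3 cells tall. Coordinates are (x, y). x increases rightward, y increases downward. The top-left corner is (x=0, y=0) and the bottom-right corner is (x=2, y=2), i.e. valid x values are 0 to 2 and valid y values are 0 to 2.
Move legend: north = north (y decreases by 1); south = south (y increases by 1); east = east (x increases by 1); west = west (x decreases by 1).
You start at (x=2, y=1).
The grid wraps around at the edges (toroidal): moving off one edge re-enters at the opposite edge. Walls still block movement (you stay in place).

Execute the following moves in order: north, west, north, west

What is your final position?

Start: (x=2, y=1)
  north (north): (x=2, y=1) -> (x=2, y=0)
  west (west): (x=2, y=0) -> (x=1, y=0)
  north (north): blocked, stay at (x=1, y=0)
  west (west): blocked, stay at (x=1, y=0)
Final: (x=1, y=0)

Answer: Final position: (x=1, y=0)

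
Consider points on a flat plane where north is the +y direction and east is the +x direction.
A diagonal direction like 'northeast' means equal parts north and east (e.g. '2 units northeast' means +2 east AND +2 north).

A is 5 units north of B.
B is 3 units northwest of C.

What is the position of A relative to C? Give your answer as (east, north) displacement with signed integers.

Place C at the origin (east=0, north=0).
  B is 3 units northwest of C: delta (east=-3, north=+3); B at (east=-3, north=3).
  A is 5 units north of B: delta (east=+0, north=+5); A at (east=-3, north=8).
Therefore A relative to C: (east=-3, north=8).

Answer: A is at (east=-3, north=8) relative to C.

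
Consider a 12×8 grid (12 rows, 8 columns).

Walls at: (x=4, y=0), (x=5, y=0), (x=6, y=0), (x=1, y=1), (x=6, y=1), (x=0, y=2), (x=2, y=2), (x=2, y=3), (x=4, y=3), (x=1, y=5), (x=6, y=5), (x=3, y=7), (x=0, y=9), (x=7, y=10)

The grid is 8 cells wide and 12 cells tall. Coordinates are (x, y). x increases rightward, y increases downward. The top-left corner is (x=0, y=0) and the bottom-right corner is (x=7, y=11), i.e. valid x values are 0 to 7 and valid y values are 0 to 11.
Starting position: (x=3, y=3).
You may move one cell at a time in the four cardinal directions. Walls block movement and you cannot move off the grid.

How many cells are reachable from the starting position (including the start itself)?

Answer: Reachable cells: 82

Derivation:
BFS flood-fill from (x=3, y=3):
  Distance 0: (x=3, y=3)
  Distance 1: (x=3, y=2), (x=3, y=4)
  Distance 2: (x=3, y=1), (x=4, y=2), (x=2, y=4), (x=4, y=4), (x=3, y=5)
  Distance 3: (x=3, y=0), (x=2, y=1), (x=4, y=1), (x=5, y=2), (x=1, y=4), (x=5, y=4), (x=2, y=5), (x=4, y=5), (x=3, y=6)
  Distance 4: (x=2, y=0), (x=5, y=1), (x=6, y=2), (x=1, y=3), (x=5, y=3), (x=0, y=4), (x=6, y=4), (x=5, y=5), (x=2, y=6), (x=4, y=6)
  Distance 5: (x=1, y=0), (x=1, y=2), (x=7, y=2), (x=0, y=3), (x=6, y=3), (x=7, y=4), (x=0, y=5), (x=1, y=6), (x=5, y=6), (x=2, y=7), (x=4, y=7)
  Distance 6: (x=0, y=0), (x=7, y=1), (x=7, y=3), (x=7, y=5), (x=0, y=6), (x=6, y=6), (x=1, y=7), (x=5, y=7), (x=2, y=8), (x=4, y=8)
  Distance 7: (x=7, y=0), (x=0, y=1), (x=7, y=6), (x=0, y=7), (x=6, y=7), (x=1, y=8), (x=3, y=8), (x=5, y=8), (x=2, y=9), (x=4, y=9)
  Distance 8: (x=7, y=7), (x=0, y=8), (x=6, y=8), (x=1, y=9), (x=3, y=9), (x=5, y=9), (x=2, y=10), (x=4, y=10)
  Distance 9: (x=7, y=8), (x=6, y=9), (x=1, y=10), (x=3, y=10), (x=5, y=10), (x=2, y=11), (x=4, y=11)
  Distance 10: (x=7, y=9), (x=0, y=10), (x=6, y=10), (x=1, y=11), (x=3, y=11), (x=5, y=11)
  Distance 11: (x=0, y=11), (x=6, y=11)
  Distance 12: (x=7, y=11)
Total reachable: 82 (grid has 82 open cells total)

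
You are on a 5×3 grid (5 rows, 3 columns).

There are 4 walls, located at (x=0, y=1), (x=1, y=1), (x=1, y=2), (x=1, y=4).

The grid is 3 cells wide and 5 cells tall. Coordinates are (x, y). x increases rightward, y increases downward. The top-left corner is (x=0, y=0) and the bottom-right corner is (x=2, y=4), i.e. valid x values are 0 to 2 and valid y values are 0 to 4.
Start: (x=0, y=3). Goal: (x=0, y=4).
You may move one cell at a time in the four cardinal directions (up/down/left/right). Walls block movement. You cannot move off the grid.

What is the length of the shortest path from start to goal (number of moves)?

Answer: Shortest path length: 1

Derivation:
BFS from (x=0, y=3) until reaching (x=0, y=4):
  Distance 0: (x=0, y=3)
  Distance 1: (x=0, y=2), (x=1, y=3), (x=0, y=4)  <- goal reached here
One shortest path (1 moves): (x=0, y=3) -> (x=0, y=4)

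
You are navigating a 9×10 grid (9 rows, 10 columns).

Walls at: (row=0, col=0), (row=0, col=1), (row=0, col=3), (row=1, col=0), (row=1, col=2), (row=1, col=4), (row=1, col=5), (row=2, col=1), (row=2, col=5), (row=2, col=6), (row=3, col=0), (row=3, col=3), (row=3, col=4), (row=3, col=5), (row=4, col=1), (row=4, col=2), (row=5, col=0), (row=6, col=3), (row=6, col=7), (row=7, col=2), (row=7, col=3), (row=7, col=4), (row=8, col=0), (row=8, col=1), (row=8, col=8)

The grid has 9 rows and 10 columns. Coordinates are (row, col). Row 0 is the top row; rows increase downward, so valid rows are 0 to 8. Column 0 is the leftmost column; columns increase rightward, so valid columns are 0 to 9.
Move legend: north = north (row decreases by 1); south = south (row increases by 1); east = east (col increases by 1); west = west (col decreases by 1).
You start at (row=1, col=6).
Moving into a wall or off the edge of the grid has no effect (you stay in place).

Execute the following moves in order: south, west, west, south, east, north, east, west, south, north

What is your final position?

Start: (row=1, col=6)
  south (south): blocked, stay at (row=1, col=6)
  west (west): blocked, stay at (row=1, col=6)
  west (west): blocked, stay at (row=1, col=6)
  south (south): blocked, stay at (row=1, col=6)
  east (east): (row=1, col=6) -> (row=1, col=7)
  north (north): (row=1, col=7) -> (row=0, col=7)
  east (east): (row=0, col=7) -> (row=0, col=8)
  west (west): (row=0, col=8) -> (row=0, col=7)
  south (south): (row=0, col=7) -> (row=1, col=7)
  north (north): (row=1, col=7) -> (row=0, col=7)
Final: (row=0, col=7)

Answer: Final position: (row=0, col=7)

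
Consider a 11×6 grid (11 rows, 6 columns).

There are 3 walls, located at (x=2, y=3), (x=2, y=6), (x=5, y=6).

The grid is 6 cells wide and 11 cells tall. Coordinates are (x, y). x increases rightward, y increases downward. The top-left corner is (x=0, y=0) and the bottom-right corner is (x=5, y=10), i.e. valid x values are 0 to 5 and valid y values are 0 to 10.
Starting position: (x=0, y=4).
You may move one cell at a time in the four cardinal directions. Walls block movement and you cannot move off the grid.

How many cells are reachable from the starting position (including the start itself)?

Answer: Reachable cells: 63

Derivation:
BFS flood-fill from (x=0, y=4):
  Distance 0: (x=0, y=4)
  Distance 1: (x=0, y=3), (x=1, y=4), (x=0, y=5)
  Distance 2: (x=0, y=2), (x=1, y=3), (x=2, y=4), (x=1, y=5), (x=0, y=6)
  Distance 3: (x=0, y=1), (x=1, y=2), (x=3, y=4), (x=2, y=5), (x=1, y=6), (x=0, y=7)
  Distance 4: (x=0, y=0), (x=1, y=1), (x=2, y=2), (x=3, y=3), (x=4, y=4), (x=3, y=5), (x=1, y=7), (x=0, y=8)
  Distance 5: (x=1, y=0), (x=2, y=1), (x=3, y=2), (x=4, y=3), (x=5, y=4), (x=4, y=5), (x=3, y=6), (x=2, y=7), (x=1, y=8), (x=0, y=9)
  Distance 6: (x=2, y=0), (x=3, y=1), (x=4, y=2), (x=5, y=3), (x=5, y=5), (x=4, y=6), (x=3, y=7), (x=2, y=8), (x=1, y=9), (x=0, y=10)
  Distance 7: (x=3, y=0), (x=4, y=1), (x=5, y=2), (x=4, y=7), (x=3, y=8), (x=2, y=9), (x=1, y=10)
  Distance 8: (x=4, y=0), (x=5, y=1), (x=5, y=7), (x=4, y=8), (x=3, y=9), (x=2, y=10)
  Distance 9: (x=5, y=0), (x=5, y=8), (x=4, y=9), (x=3, y=10)
  Distance 10: (x=5, y=9), (x=4, y=10)
  Distance 11: (x=5, y=10)
Total reachable: 63 (grid has 63 open cells total)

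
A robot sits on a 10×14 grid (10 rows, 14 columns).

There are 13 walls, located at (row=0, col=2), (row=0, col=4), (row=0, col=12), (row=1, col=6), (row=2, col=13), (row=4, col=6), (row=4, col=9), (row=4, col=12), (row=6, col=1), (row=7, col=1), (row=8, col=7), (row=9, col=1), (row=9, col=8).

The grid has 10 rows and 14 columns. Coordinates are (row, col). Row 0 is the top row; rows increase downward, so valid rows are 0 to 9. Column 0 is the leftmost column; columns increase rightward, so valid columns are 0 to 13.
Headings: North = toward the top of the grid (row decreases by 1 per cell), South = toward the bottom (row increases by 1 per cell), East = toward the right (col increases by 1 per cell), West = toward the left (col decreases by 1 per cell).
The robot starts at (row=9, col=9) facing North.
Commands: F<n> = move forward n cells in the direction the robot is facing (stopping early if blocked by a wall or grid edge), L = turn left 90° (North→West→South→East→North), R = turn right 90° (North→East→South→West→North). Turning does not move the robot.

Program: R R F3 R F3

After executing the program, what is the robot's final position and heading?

Answer: Final position: (row=9, col=9), facing West

Derivation:
Start: (row=9, col=9), facing North
  R: turn right, now facing East
  R: turn right, now facing South
  F3: move forward 0/3 (blocked), now at (row=9, col=9)
  R: turn right, now facing West
  F3: move forward 0/3 (blocked), now at (row=9, col=9)
Final: (row=9, col=9), facing West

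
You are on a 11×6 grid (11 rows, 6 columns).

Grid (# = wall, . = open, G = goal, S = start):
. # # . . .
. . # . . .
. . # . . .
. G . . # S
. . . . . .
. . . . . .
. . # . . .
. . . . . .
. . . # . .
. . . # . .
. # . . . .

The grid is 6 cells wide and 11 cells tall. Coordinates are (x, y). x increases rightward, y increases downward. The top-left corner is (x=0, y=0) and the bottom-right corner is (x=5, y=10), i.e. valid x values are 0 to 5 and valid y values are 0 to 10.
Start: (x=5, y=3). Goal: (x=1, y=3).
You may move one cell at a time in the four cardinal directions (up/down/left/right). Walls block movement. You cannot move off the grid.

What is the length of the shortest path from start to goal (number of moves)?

Answer: Shortest path length: 6

Derivation:
BFS from (x=5, y=3) until reaching (x=1, y=3):
  Distance 0: (x=5, y=3)
  Distance 1: (x=5, y=2), (x=5, y=4)
  Distance 2: (x=5, y=1), (x=4, y=2), (x=4, y=4), (x=5, y=5)
  Distance 3: (x=5, y=0), (x=4, y=1), (x=3, y=2), (x=3, y=4), (x=4, y=5), (x=5, y=6)
  Distance 4: (x=4, y=0), (x=3, y=1), (x=3, y=3), (x=2, y=4), (x=3, y=5), (x=4, y=6), (x=5, y=7)
  Distance 5: (x=3, y=0), (x=2, y=3), (x=1, y=4), (x=2, y=5), (x=3, y=6), (x=4, y=7), (x=5, y=8)
  Distance 6: (x=1, y=3), (x=0, y=4), (x=1, y=5), (x=3, y=7), (x=4, y=8), (x=5, y=9)  <- goal reached here
One shortest path (6 moves): (x=5, y=3) -> (x=5, y=4) -> (x=4, y=4) -> (x=3, y=4) -> (x=2, y=4) -> (x=1, y=4) -> (x=1, y=3)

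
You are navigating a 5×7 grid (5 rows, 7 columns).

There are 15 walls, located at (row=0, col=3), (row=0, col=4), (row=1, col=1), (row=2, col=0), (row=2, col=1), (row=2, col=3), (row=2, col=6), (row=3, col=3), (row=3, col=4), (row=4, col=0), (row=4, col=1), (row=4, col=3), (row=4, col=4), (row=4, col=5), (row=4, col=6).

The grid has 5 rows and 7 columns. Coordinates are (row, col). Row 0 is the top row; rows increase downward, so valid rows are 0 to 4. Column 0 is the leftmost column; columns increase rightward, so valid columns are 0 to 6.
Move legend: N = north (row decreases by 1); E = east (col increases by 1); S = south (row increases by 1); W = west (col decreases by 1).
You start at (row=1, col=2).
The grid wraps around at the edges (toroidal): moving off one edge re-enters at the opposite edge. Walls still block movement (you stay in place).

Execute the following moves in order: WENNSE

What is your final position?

Start: (row=1, col=2)
  W (west): blocked, stay at (row=1, col=2)
  E (east): (row=1, col=2) -> (row=1, col=3)
  N (north): blocked, stay at (row=1, col=3)
  N (north): blocked, stay at (row=1, col=3)
  S (south): blocked, stay at (row=1, col=3)
  E (east): (row=1, col=3) -> (row=1, col=4)
Final: (row=1, col=4)

Answer: Final position: (row=1, col=4)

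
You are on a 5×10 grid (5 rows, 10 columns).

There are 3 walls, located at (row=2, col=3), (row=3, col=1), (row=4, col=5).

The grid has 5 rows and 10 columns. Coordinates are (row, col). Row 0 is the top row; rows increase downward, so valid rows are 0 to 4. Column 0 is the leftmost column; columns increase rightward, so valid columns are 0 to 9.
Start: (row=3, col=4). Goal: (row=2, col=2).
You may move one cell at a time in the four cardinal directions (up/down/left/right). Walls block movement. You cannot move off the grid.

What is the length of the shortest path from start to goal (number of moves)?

BFS from (row=3, col=4) until reaching (row=2, col=2):
  Distance 0: (row=3, col=4)
  Distance 1: (row=2, col=4), (row=3, col=3), (row=3, col=5), (row=4, col=4)
  Distance 2: (row=1, col=4), (row=2, col=5), (row=3, col=2), (row=3, col=6), (row=4, col=3)
  Distance 3: (row=0, col=4), (row=1, col=3), (row=1, col=5), (row=2, col=2), (row=2, col=6), (row=3, col=7), (row=4, col=2), (row=4, col=6)  <- goal reached here
One shortest path (3 moves): (row=3, col=4) -> (row=3, col=3) -> (row=3, col=2) -> (row=2, col=2)

Answer: Shortest path length: 3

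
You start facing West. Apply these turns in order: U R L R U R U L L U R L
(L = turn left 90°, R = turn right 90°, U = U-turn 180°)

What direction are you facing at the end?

Start: West
  U (U-turn (180°)) -> East
  R (right (90° clockwise)) -> South
  L (left (90° counter-clockwise)) -> East
  R (right (90° clockwise)) -> South
  U (U-turn (180°)) -> North
  R (right (90° clockwise)) -> East
  U (U-turn (180°)) -> West
  L (left (90° counter-clockwise)) -> South
  L (left (90° counter-clockwise)) -> East
  U (U-turn (180°)) -> West
  R (right (90° clockwise)) -> North
  L (left (90° counter-clockwise)) -> West
Final: West

Answer: Final heading: West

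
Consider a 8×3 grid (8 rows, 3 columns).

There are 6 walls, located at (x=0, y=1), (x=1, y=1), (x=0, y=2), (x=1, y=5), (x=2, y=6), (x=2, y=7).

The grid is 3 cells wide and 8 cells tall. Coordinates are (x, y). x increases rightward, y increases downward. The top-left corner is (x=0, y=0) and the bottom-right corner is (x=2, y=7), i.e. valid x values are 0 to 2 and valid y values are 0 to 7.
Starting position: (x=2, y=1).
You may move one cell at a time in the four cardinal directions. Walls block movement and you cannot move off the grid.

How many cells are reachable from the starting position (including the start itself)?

BFS flood-fill from (x=2, y=1):
  Distance 0: (x=2, y=1)
  Distance 1: (x=2, y=0), (x=2, y=2)
  Distance 2: (x=1, y=0), (x=1, y=2), (x=2, y=3)
  Distance 3: (x=0, y=0), (x=1, y=3), (x=2, y=4)
  Distance 4: (x=0, y=3), (x=1, y=4), (x=2, y=5)
  Distance 5: (x=0, y=4)
  Distance 6: (x=0, y=5)
  Distance 7: (x=0, y=6)
  Distance 8: (x=1, y=6), (x=0, y=7)
  Distance 9: (x=1, y=7)
Total reachable: 18 (grid has 18 open cells total)

Answer: Reachable cells: 18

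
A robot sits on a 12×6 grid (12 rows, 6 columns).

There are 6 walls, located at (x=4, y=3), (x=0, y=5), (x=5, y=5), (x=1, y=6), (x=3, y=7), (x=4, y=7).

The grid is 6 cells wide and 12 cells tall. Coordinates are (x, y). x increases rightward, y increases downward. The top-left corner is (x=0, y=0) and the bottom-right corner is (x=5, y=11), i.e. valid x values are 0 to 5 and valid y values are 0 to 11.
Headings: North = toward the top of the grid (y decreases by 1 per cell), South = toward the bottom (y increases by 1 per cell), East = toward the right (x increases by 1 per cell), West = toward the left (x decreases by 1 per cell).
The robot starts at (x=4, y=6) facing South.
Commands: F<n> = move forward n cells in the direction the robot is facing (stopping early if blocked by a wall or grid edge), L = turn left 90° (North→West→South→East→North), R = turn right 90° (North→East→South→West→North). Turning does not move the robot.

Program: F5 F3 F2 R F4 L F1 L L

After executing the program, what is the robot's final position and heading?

Answer: Final position: (x=2, y=7), facing North

Derivation:
Start: (x=4, y=6), facing South
  F5: move forward 0/5 (blocked), now at (x=4, y=6)
  F3: move forward 0/3 (blocked), now at (x=4, y=6)
  F2: move forward 0/2 (blocked), now at (x=4, y=6)
  R: turn right, now facing West
  F4: move forward 2/4 (blocked), now at (x=2, y=6)
  L: turn left, now facing South
  F1: move forward 1, now at (x=2, y=7)
  L: turn left, now facing East
  L: turn left, now facing North
Final: (x=2, y=7), facing North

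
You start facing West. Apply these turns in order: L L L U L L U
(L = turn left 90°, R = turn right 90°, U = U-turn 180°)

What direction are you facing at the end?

Answer: Final heading: South

Derivation:
Start: West
  L (left (90° counter-clockwise)) -> South
  L (left (90° counter-clockwise)) -> East
  L (left (90° counter-clockwise)) -> North
  U (U-turn (180°)) -> South
  L (left (90° counter-clockwise)) -> East
  L (left (90° counter-clockwise)) -> North
  U (U-turn (180°)) -> South
Final: South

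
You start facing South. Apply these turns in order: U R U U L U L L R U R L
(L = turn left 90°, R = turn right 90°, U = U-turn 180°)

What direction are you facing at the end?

Start: South
  U (U-turn (180°)) -> North
  R (right (90° clockwise)) -> East
  U (U-turn (180°)) -> West
  U (U-turn (180°)) -> East
  L (left (90° counter-clockwise)) -> North
  U (U-turn (180°)) -> South
  L (left (90° counter-clockwise)) -> East
  L (left (90° counter-clockwise)) -> North
  R (right (90° clockwise)) -> East
  U (U-turn (180°)) -> West
  R (right (90° clockwise)) -> North
  L (left (90° counter-clockwise)) -> West
Final: West

Answer: Final heading: West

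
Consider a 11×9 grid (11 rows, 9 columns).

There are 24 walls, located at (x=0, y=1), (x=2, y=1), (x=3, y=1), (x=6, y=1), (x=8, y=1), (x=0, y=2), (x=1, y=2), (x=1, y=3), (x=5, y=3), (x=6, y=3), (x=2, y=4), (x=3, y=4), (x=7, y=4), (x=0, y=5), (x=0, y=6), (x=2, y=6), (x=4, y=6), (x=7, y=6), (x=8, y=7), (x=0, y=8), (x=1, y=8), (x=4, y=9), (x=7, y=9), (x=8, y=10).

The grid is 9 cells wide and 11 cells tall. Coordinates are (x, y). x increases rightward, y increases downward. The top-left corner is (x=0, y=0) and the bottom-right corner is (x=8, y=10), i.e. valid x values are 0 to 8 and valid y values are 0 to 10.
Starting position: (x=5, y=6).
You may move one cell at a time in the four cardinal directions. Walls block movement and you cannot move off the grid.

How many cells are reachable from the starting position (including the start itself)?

BFS flood-fill from (x=5, y=6):
  Distance 0: (x=5, y=6)
  Distance 1: (x=5, y=5), (x=6, y=6), (x=5, y=7)
  Distance 2: (x=5, y=4), (x=4, y=5), (x=6, y=5), (x=4, y=7), (x=6, y=7), (x=5, y=8)
  Distance 3: (x=4, y=4), (x=6, y=4), (x=3, y=5), (x=7, y=5), (x=3, y=7), (x=7, y=7), (x=4, y=8), (x=6, y=8), (x=5, y=9)
  Distance 4: (x=4, y=3), (x=2, y=5), (x=8, y=5), (x=3, y=6), (x=2, y=7), (x=3, y=8), (x=7, y=8), (x=6, y=9), (x=5, y=10)
  Distance 5: (x=4, y=2), (x=3, y=3), (x=8, y=4), (x=1, y=5), (x=8, y=6), (x=1, y=7), (x=2, y=8), (x=8, y=8), (x=3, y=9), (x=4, y=10), (x=6, y=10)
  Distance 6: (x=4, y=1), (x=3, y=2), (x=5, y=2), (x=2, y=3), (x=8, y=3), (x=1, y=4), (x=1, y=6), (x=0, y=7), (x=2, y=9), (x=8, y=9), (x=3, y=10), (x=7, y=10)
  Distance 7: (x=4, y=0), (x=5, y=1), (x=2, y=2), (x=6, y=2), (x=8, y=2), (x=7, y=3), (x=0, y=4), (x=1, y=9), (x=2, y=10)
  Distance 8: (x=3, y=0), (x=5, y=0), (x=7, y=2), (x=0, y=3), (x=0, y=9), (x=1, y=10)
  Distance 9: (x=2, y=0), (x=6, y=0), (x=7, y=1), (x=0, y=10)
  Distance 10: (x=1, y=0), (x=7, y=0)
  Distance 11: (x=0, y=0), (x=8, y=0), (x=1, y=1)
Total reachable: 75 (grid has 75 open cells total)

Answer: Reachable cells: 75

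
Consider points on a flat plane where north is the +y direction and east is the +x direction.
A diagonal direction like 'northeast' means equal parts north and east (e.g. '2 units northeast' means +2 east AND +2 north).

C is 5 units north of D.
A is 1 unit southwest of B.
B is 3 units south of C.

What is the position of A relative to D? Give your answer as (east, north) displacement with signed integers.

Place D at the origin (east=0, north=0).
  C is 5 units north of D: delta (east=+0, north=+5); C at (east=0, north=5).
  B is 3 units south of C: delta (east=+0, north=-3); B at (east=0, north=2).
  A is 1 unit southwest of B: delta (east=-1, north=-1); A at (east=-1, north=1).
Therefore A relative to D: (east=-1, north=1).

Answer: A is at (east=-1, north=1) relative to D.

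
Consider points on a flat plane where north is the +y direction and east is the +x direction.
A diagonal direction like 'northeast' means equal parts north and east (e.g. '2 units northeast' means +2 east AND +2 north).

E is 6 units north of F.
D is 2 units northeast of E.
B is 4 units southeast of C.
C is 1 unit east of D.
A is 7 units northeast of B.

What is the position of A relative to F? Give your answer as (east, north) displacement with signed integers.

Answer: A is at (east=14, north=11) relative to F.

Derivation:
Place F at the origin (east=0, north=0).
  E is 6 units north of F: delta (east=+0, north=+6); E at (east=0, north=6).
  D is 2 units northeast of E: delta (east=+2, north=+2); D at (east=2, north=8).
  C is 1 unit east of D: delta (east=+1, north=+0); C at (east=3, north=8).
  B is 4 units southeast of C: delta (east=+4, north=-4); B at (east=7, north=4).
  A is 7 units northeast of B: delta (east=+7, north=+7); A at (east=14, north=11).
Therefore A relative to F: (east=14, north=11).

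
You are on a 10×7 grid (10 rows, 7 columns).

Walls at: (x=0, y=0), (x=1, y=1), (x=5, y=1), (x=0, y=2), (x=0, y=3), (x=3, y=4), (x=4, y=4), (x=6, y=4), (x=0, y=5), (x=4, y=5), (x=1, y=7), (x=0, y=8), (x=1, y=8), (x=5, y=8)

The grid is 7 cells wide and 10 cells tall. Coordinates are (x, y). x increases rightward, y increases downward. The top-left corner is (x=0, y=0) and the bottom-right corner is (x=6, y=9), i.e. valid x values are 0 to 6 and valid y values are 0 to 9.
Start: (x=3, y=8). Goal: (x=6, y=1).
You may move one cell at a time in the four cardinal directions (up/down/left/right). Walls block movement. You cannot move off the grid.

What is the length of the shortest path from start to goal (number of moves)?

Answer: Shortest path length: 10

Derivation:
BFS from (x=3, y=8) until reaching (x=6, y=1):
  Distance 0: (x=3, y=8)
  Distance 1: (x=3, y=7), (x=2, y=8), (x=4, y=8), (x=3, y=9)
  Distance 2: (x=3, y=6), (x=2, y=7), (x=4, y=7), (x=2, y=9), (x=4, y=9)
  Distance 3: (x=3, y=5), (x=2, y=6), (x=4, y=6), (x=5, y=7), (x=1, y=9), (x=5, y=9)
  Distance 4: (x=2, y=5), (x=1, y=6), (x=5, y=6), (x=6, y=7), (x=0, y=9), (x=6, y=9)
  Distance 5: (x=2, y=4), (x=1, y=5), (x=5, y=5), (x=0, y=6), (x=6, y=6), (x=6, y=8)
  Distance 6: (x=2, y=3), (x=1, y=4), (x=5, y=4), (x=6, y=5), (x=0, y=7)
  Distance 7: (x=2, y=2), (x=1, y=3), (x=3, y=3), (x=5, y=3), (x=0, y=4)
  Distance 8: (x=2, y=1), (x=1, y=2), (x=3, y=2), (x=5, y=2), (x=4, y=3), (x=6, y=3)
  Distance 9: (x=2, y=0), (x=3, y=1), (x=4, y=2), (x=6, y=2)
  Distance 10: (x=1, y=0), (x=3, y=0), (x=4, y=1), (x=6, y=1)  <- goal reached here
One shortest path (10 moves): (x=3, y=8) -> (x=4, y=8) -> (x=4, y=7) -> (x=5, y=7) -> (x=5, y=6) -> (x=5, y=5) -> (x=5, y=4) -> (x=5, y=3) -> (x=6, y=3) -> (x=6, y=2) -> (x=6, y=1)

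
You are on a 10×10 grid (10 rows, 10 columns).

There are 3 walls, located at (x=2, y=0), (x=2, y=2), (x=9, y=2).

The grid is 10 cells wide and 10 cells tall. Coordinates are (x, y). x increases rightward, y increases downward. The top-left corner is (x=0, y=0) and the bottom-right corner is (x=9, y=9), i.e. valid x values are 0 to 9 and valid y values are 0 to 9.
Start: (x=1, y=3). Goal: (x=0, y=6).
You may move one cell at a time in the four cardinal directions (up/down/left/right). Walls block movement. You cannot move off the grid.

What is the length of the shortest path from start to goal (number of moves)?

Answer: Shortest path length: 4

Derivation:
BFS from (x=1, y=3) until reaching (x=0, y=6):
  Distance 0: (x=1, y=3)
  Distance 1: (x=1, y=2), (x=0, y=3), (x=2, y=3), (x=1, y=4)
  Distance 2: (x=1, y=1), (x=0, y=2), (x=3, y=3), (x=0, y=4), (x=2, y=4), (x=1, y=5)
  Distance 3: (x=1, y=0), (x=0, y=1), (x=2, y=1), (x=3, y=2), (x=4, y=3), (x=3, y=4), (x=0, y=5), (x=2, y=5), (x=1, y=6)
  Distance 4: (x=0, y=0), (x=3, y=1), (x=4, y=2), (x=5, y=3), (x=4, y=4), (x=3, y=5), (x=0, y=6), (x=2, y=6), (x=1, y=7)  <- goal reached here
One shortest path (4 moves): (x=1, y=3) -> (x=0, y=3) -> (x=0, y=4) -> (x=0, y=5) -> (x=0, y=6)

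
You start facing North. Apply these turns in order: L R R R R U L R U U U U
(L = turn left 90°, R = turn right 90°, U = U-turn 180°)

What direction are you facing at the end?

Answer: Final heading: East

Derivation:
Start: North
  L (left (90° counter-clockwise)) -> West
  R (right (90° clockwise)) -> North
  R (right (90° clockwise)) -> East
  R (right (90° clockwise)) -> South
  R (right (90° clockwise)) -> West
  U (U-turn (180°)) -> East
  L (left (90° counter-clockwise)) -> North
  R (right (90° clockwise)) -> East
  U (U-turn (180°)) -> West
  U (U-turn (180°)) -> East
  U (U-turn (180°)) -> West
  U (U-turn (180°)) -> East
Final: East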